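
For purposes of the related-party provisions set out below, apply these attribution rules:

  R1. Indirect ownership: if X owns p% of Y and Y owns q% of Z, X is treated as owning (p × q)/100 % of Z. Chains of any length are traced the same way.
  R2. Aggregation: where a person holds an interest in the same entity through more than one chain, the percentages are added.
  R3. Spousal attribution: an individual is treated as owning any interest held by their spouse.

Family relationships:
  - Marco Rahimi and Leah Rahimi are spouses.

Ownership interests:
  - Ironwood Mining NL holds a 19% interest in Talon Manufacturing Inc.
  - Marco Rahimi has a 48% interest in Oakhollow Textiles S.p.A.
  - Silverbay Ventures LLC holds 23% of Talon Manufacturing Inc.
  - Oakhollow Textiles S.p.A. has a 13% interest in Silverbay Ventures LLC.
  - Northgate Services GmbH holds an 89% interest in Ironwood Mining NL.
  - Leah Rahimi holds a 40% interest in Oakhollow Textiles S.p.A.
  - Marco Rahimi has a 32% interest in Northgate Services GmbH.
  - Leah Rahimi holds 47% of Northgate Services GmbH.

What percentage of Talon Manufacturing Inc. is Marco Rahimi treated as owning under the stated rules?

15.9901%

By spousal attribution (R3), Marco Rahimi is treated as also owning Leah Rahimi's interest in Northgate Services GmbH, giving 32% + 47% = 79%.
By spousal attribution (R3), Marco Rahimi is treated as also owning Leah Rahimi's interest in Oakhollow Textiles S.p.A, giving 48% + 40% = 88%.
Chain via Northgate Services GmbH → Ironwood Mining NL (R1): 79% × 89% × 19% = 13.3589% of Talon Manufacturing Inc.
Chain via Oakhollow Textiles S.p.A. → Silverbay Ventures LLC (R1): 88% × 13% × 23% = 2.6312% of Talon Manufacturing Inc.
Aggregating (R2): 13.3589% + 2.6312% = 15.9901%.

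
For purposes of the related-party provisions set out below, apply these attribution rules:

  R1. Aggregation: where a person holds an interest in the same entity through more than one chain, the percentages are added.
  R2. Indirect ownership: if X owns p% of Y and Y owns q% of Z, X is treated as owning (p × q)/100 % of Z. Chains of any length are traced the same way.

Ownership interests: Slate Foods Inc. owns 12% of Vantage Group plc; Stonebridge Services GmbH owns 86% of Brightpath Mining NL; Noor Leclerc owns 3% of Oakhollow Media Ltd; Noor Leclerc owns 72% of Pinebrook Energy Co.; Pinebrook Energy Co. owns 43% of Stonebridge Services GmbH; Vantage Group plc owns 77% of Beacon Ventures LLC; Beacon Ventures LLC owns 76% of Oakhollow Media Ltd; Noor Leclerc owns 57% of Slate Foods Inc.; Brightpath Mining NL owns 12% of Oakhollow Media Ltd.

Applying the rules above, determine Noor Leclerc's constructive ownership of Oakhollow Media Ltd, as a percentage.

Chain via Slate Foods Inc. → Vantage Group plc → Beacon Ventures LLC (R2): 57% × 12% × 77% × 76% = 4.002768% of Oakhollow Media Ltd.
Chain via Pinebrook Energy Co. → Stonebridge Services GmbH → Brightpath Mining NL (R2): 72% × 43% × 86% × 12% = 3.195072% of Oakhollow Media Ltd.
Direct interest in Oakhollow Media Ltd: 3%.
Aggregating (R1): 4.002768% + 3.195072% + 3% = 10.19784%.

10.19784%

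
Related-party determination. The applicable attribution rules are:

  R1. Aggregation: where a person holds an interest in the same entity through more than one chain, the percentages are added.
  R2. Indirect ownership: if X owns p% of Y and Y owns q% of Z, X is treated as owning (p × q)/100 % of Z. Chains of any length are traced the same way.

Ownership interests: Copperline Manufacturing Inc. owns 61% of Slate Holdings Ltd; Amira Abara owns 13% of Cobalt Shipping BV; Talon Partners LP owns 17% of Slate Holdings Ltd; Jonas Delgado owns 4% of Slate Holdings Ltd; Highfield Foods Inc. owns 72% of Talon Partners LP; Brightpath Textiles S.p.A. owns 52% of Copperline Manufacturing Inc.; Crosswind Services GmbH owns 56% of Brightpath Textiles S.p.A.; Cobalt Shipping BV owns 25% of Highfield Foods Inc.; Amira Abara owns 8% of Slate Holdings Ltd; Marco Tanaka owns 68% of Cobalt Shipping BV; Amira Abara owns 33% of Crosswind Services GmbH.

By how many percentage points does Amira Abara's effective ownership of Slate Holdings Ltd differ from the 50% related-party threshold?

Chain via Crosswind Services GmbH → Brightpath Textiles S.p.A. → Copperline Manufacturing Inc. (R2): 33% × 56% × 52% × 61% = 5.861856% of Slate Holdings Ltd.
Chain via Cobalt Shipping BV → Highfield Foods Inc. → Talon Partners LP (R2): 13% × 25% × 72% × 17% = 0.3978% of Slate Holdings Ltd.
Direct interest in Slate Holdings Ltd: 8%.
Aggregating (R1): 5.861856% + 0.3978% + 8% = 14.259656%.
14.259656% falls short of the 50% threshold by 35.740344 percentage points.

35.740344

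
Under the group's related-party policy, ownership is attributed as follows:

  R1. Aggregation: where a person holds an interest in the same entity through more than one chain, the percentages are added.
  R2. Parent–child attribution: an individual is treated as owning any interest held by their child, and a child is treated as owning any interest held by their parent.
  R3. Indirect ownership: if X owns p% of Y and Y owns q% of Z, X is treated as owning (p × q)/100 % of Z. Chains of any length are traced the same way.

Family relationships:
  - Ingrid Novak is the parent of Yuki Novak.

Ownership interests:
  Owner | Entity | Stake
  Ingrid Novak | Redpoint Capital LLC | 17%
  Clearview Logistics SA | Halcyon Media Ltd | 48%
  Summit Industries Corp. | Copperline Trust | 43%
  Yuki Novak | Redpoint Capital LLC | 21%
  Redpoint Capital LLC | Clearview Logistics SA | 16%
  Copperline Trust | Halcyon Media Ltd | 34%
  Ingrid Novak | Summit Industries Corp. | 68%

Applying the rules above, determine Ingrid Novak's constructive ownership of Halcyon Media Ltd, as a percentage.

12.86%

By parent–child attribution (R2), Ingrid Novak is treated as also owning Yuki Novak's interest in Redpoint Capital LLC, giving 17% + 21% = 38%.
Chain via Summit Industries Corp. → Copperline Trust (R3): 68% × 43% × 34% = 9.9416% of Halcyon Media Ltd.
Chain via Redpoint Capital LLC → Clearview Logistics SA (R3): 38% × 16% × 48% = 2.9184% of Halcyon Media Ltd.
Aggregating (R1): 9.9416% + 2.9184% = 12.86%.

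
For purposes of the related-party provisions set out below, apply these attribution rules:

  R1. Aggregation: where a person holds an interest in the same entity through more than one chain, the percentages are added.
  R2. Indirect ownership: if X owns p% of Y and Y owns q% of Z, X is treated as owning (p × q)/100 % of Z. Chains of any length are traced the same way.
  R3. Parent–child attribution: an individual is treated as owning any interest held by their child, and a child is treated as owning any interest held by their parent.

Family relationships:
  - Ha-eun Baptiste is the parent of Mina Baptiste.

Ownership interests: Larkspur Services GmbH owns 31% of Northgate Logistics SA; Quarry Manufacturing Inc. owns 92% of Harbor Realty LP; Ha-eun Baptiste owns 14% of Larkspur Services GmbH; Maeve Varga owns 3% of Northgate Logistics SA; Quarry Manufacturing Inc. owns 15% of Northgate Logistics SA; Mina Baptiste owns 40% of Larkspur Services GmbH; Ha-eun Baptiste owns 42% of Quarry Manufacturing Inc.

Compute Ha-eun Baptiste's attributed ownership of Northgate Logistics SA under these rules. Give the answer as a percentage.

By parent–child attribution (R3), Ha-eun Baptiste is treated as also owning Mina Baptiste's interest in Larkspur Services GmbH, giving 14% + 40% = 54%.
Chain via Larkspur Services GmbH (R2): 54% × 31% = 16.74% of Northgate Logistics SA.
Chain via Quarry Manufacturing Inc. (R2): 42% × 15% = 6.3% of Northgate Logistics SA.
Aggregating (R1): 16.74% + 6.3% = 23.04%.

23.04%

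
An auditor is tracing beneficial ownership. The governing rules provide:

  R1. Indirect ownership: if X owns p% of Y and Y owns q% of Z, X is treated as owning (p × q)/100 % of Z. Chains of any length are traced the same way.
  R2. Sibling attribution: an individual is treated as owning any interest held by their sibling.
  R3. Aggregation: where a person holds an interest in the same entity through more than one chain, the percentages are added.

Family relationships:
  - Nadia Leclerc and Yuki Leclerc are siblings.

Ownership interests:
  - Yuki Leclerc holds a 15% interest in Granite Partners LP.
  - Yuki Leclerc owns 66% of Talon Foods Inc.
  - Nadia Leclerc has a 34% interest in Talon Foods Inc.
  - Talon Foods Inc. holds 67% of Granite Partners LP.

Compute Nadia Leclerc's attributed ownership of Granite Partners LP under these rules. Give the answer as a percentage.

82%

By sibling attribution (R2), Nadia Leclerc is treated as also owning Yuki Leclerc's interest in Talon Foods Inc, giving 34% + 66% = 100%.
By sibling attribution (R2), Nadia Leclerc is treated as owning Yuki Leclerc's 15% interest in Granite Partners LP.
Chain via Talon Foods Inc. (R1): 100% × 67% = 67% of Granite Partners LP.
Direct interest in Granite Partners LP: 15%.
Aggregating (R3): 67% + 15% = 82%.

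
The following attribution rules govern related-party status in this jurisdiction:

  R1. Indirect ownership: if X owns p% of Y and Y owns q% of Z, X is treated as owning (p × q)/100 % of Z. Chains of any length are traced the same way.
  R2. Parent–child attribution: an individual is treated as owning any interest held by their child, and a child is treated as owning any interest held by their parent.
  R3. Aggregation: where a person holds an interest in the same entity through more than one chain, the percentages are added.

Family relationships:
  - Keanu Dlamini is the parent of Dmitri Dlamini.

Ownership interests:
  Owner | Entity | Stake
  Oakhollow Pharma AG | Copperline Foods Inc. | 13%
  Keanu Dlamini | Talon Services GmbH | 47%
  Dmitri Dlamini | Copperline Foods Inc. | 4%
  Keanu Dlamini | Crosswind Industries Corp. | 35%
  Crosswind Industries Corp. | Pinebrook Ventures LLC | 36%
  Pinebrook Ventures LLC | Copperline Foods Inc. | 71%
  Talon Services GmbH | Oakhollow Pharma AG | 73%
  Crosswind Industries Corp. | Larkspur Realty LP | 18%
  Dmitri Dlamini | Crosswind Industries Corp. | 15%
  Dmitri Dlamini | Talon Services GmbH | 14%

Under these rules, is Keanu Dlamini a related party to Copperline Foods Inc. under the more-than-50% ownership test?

No

By parent–child attribution (R2), Keanu Dlamini is treated as also owning Dmitri Dlamini's interest in Talon Services GmbH, giving 47% + 14% = 61%.
By parent–child attribution (R2), Keanu Dlamini is treated as also owning Dmitri Dlamini's interest in Crosswind Industries Corp, giving 35% + 15% = 50%.
By parent–child attribution (R2), Keanu Dlamini is treated as owning Dmitri Dlamini's 4% interest in Copperline Foods Inc.
Chain via Talon Services GmbH → Oakhollow Pharma AG (R1): 61% × 73% × 13% = 5.7889% of Copperline Foods Inc.
Chain via Crosswind Industries Corp. → Pinebrook Ventures LLC (R1): 50% × 36% × 71% = 12.78% of Copperline Foods Inc.
Direct interest in Copperline Foods Inc: 4%.
Aggregating (R3): 5.7889% + 12.78% + 4% = 22.5689%.
22.5689% does not exceed the 50% threshold, so Keanu is not a related party to Copperline Foods Inc.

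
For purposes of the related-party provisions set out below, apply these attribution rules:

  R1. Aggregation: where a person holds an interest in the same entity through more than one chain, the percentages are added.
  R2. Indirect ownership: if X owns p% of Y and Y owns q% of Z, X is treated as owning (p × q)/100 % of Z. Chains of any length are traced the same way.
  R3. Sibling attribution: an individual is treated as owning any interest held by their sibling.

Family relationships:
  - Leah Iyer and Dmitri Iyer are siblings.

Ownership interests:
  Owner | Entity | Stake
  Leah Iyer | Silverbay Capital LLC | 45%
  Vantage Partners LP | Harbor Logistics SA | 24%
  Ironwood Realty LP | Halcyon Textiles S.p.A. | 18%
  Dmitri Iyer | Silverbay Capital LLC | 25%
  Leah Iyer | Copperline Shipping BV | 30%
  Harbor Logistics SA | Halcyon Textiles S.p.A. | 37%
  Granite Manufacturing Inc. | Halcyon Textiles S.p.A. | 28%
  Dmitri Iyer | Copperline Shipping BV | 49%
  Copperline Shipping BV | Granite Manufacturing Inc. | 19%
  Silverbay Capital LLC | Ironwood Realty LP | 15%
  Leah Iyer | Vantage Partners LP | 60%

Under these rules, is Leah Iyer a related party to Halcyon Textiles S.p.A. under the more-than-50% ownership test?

By sibling attribution (R3), Leah Iyer is treated as also owning Dmitri Iyer's interest in Silverbay Capital LLC, giving 45% + 25% = 70%.
By sibling attribution (R3), Leah Iyer is treated as also owning Dmitri Iyer's interest in Copperline Shipping BV, giving 30% + 49% = 79%.
Chain via Silverbay Capital LLC → Ironwood Realty LP (R2): 70% × 15% × 18% = 1.89% of Halcyon Textiles S.p.A.
Chain via Vantage Partners LP → Harbor Logistics SA (R2): 60% × 24% × 37% = 5.328% of Halcyon Textiles S.p.A.
Chain via Copperline Shipping BV → Granite Manufacturing Inc. (R2): 79% × 19% × 28% = 4.2028% of Halcyon Textiles S.p.A.
Aggregating (R1): 1.89% + 5.328% + 4.2028% = 11.4208%.
11.4208% does not exceed the 50% threshold, so Leah is not a related party to Halcyon Textiles S.p.A.

No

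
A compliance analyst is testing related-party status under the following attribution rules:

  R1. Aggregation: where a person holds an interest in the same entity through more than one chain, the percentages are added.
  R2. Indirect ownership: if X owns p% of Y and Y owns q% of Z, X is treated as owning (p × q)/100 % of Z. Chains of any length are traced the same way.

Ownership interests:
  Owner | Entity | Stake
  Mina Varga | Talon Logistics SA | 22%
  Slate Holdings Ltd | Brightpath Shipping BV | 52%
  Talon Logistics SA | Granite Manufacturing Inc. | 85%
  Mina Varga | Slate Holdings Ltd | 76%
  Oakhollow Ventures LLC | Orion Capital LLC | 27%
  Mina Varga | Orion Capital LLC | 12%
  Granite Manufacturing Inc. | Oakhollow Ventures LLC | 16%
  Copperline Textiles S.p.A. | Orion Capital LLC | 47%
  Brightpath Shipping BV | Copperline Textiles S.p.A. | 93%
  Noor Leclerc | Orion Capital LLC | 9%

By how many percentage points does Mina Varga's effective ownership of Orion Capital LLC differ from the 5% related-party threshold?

25.082032

Chain via Talon Logistics SA → Granite Manufacturing Inc. → Oakhollow Ventures LLC (R2): 22% × 85% × 16% × 27% = 0.80784% of Orion Capital LLC.
Chain via Slate Holdings Ltd → Brightpath Shipping BV → Copperline Textiles S.p.A. (R2): 76% × 52% × 93% × 47% = 17.274192% of Orion Capital LLC.
Direct interest in Orion Capital LLC: 12%.
Aggregating (R1): 0.80784% + 17.274192% + 12% = 30.082032%.
30.082032% exceeds the 5% threshold by 25.082032 percentage points.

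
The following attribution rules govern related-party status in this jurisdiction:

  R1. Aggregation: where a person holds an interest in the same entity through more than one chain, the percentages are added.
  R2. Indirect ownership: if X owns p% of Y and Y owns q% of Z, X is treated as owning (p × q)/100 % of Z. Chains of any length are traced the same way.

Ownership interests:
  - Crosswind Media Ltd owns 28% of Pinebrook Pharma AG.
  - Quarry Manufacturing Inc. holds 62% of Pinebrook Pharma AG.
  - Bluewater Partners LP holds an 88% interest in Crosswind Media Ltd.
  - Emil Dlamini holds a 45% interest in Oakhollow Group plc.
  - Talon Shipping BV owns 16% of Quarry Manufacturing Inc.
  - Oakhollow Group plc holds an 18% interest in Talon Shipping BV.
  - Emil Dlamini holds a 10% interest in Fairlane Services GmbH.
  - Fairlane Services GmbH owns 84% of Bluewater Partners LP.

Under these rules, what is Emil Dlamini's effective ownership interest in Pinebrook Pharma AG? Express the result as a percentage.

Chain via Oakhollow Group plc → Talon Shipping BV → Quarry Manufacturing Inc. (R2): 45% × 18% × 16% × 62% = 0.80352% of Pinebrook Pharma AG.
Chain via Fairlane Services GmbH → Bluewater Partners LP → Crosswind Media Ltd (R2): 10% × 84% × 88% × 28% = 2.06976% of Pinebrook Pharma AG.
Aggregating (R1): 0.80352% + 2.06976% = 2.87328%.

2.87328%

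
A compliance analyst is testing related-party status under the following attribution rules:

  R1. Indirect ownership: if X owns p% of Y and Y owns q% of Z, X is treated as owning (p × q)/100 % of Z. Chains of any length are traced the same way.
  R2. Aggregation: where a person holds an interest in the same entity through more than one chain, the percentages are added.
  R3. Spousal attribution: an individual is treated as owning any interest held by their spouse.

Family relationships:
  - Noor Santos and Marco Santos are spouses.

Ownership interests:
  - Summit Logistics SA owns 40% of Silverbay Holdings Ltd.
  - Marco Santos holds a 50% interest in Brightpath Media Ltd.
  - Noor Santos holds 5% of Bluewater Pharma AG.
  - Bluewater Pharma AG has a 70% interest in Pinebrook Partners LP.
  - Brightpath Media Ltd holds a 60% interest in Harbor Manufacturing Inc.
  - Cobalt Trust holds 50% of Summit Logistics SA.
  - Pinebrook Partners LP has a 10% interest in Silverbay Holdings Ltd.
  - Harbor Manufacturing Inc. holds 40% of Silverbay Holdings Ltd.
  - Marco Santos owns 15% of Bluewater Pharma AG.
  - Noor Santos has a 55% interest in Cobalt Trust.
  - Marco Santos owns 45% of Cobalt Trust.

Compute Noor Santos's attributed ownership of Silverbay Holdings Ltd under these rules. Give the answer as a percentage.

By spousal attribution (R3), Noor Santos is treated as also owning Marco Santos's interest in Bluewater Pharma AG, giving 5% + 15% = 20%.
By spousal attribution (R3), Noor Santos is treated as also owning Marco Santos's interest in Cobalt Trust, giving 55% + 45% = 100%.
By spousal attribution (R3), Noor Santos is treated as owning Marco Santos's 50% interest in Brightpath Media Ltd.
Chain via Bluewater Pharma AG → Pinebrook Partners LP (R1): 20% × 70% × 10% = 1.4% of Silverbay Holdings Ltd.
Chain via Cobalt Trust → Summit Logistics SA (R1): 100% × 50% × 40% = 20% of Silverbay Holdings Ltd.
Chain via Brightpath Media Ltd → Harbor Manufacturing Inc. (R1): 50% × 60% × 40% = 12% of Silverbay Holdings Ltd.
Aggregating (R2): 1.4% + 20% + 12% = 33.4%.

33.4%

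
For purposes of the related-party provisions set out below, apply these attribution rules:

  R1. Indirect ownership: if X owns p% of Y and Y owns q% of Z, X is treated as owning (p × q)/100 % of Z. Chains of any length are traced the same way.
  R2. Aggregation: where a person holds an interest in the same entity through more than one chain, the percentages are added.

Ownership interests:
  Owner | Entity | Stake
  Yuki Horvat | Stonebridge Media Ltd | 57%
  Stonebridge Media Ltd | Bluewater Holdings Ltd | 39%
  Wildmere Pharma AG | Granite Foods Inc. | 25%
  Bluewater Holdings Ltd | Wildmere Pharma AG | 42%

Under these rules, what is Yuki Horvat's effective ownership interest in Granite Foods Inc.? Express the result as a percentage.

Chain via Stonebridge Media Ltd → Bluewater Holdings Ltd → Wildmere Pharma AG (R1): 57% × 39% × 42% × 25% = 2.33415% of Granite Foods Inc.

2.33415%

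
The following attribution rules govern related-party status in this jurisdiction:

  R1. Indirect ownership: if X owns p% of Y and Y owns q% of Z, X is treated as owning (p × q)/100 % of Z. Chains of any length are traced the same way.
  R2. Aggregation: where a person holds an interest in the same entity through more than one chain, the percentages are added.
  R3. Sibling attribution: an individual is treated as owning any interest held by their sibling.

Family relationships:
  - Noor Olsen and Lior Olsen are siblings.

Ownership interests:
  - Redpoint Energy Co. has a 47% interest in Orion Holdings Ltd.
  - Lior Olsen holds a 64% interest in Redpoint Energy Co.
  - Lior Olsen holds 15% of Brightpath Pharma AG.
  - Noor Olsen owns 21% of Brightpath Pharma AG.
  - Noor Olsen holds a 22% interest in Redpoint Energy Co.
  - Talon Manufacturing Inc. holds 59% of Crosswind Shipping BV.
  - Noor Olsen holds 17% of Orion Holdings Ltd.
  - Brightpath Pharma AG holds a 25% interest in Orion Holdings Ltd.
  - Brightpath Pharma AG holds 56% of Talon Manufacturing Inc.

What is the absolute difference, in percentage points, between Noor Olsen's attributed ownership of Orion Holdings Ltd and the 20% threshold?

By sibling attribution (R3), Noor Olsen is treated as also owning Lior Olsen's interest in Redpoint Energy Co, giving 22% + 64% = 86%.
By sibling attribution (R3), Noor Olsen is treated as also owning Lior Olsen's interest in Brightpath Pharma AG, giving 21% + 15% = 36%.
Chain via Redpoint Energy Co. (R1): 86% × 47% = 40.42% of Orion Holdings Ltd.
Chain via Brightpath Pharma AG (R1): 36% × 25% = 9% of Orion Holdings Ltd.
Direct interest in Orion Holdings Ltd: 17%.
Aggregating (R2): 40.42% + 9% + 17% = 66.42%.
66.42% exceeds the 20% threshold by 46.42 percentage points.

46.42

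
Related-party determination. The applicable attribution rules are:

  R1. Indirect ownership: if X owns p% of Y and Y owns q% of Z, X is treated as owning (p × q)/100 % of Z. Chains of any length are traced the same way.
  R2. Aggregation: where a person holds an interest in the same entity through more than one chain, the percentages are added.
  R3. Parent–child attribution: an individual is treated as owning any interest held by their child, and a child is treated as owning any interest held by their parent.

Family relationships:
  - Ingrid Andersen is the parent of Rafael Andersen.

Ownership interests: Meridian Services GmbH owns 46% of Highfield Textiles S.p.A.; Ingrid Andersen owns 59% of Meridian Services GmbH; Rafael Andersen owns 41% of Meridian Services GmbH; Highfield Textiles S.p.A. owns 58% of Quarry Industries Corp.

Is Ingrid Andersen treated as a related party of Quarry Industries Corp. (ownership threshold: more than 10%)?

By parent–child attribution (R3), Ingrid Andersen is treated as also owning Rafael Andersen's interest in Meridian Services GmbH, giving 59% + 41% = 100%.
Chain via Meridian Services GmbH → Highfield Textiles S.p.A. (R1): 100% × 46% × 58% = 26.68% of Quarry Industries Corp.
26.68% exceeds the 10% threshold, so Ingrid is a related party to Quarry Industries Corp.

Yes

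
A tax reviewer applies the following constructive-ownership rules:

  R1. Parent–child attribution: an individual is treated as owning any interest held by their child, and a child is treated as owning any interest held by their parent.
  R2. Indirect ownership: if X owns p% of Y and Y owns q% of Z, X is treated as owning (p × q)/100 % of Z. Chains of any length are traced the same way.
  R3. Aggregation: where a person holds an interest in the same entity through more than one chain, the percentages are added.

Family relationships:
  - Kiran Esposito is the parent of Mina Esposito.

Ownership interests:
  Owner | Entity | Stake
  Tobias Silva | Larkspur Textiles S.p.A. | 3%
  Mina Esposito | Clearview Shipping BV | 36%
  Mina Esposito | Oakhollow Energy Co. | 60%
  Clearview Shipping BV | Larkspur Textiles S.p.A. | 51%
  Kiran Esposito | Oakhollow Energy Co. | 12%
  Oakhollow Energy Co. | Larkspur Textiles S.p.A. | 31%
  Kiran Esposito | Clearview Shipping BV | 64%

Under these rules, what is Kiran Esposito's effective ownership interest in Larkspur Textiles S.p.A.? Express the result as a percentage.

By parent–child attribution (R1), Kiran Esposito is treated as also owning Mina Esposito's interest in Oakhollow Energy Co, giving 12% + 60% = 72%.
By parent–child attribution (R1), Kiran Esposito is treated as also owning Mina Esposito's interest in Clearview Shipping BV, giving 64% + 36% = 100%.
Chain via Oakhollow Energy Co. (R2): 72% × 31% = 22.32% of Larkspur Textiles S.p.A.
Chain via Clearview Shipping BV (R2): 100% × 51% = 51% of Larkspur Textiles S.p.A.
Aggregating (R3): 22.32% + 51% = 73.32%.

73.32%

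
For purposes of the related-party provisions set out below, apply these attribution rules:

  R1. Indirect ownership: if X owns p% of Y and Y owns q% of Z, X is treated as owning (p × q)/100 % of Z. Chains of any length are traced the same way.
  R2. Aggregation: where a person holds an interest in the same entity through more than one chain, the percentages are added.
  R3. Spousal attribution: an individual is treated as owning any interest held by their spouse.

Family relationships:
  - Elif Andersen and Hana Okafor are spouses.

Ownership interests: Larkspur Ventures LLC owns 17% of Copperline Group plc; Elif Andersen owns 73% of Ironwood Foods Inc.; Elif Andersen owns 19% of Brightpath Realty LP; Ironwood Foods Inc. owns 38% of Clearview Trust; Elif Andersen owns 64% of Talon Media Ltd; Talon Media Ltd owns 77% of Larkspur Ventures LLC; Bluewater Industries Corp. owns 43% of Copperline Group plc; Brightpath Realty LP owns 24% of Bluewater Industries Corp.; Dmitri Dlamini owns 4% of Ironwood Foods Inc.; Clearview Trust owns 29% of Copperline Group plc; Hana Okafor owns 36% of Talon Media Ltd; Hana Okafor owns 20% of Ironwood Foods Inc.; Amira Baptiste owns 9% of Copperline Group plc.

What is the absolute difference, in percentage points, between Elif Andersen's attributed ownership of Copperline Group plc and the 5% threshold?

By spousal attribution (R3), Elif Andersen is treated as also owning Hana Okafor's interest in Ironwood Foods Inc, giving 73% + 20% = 93%.
By spousal attribution (R3), Elif Andersen is treated as also owning Hana Okafor's interest in Talon Media Ltd, giving 64% + 36% = 100%.
Chain via Ironwood Foods Inc. → Clearview Trust (R1): 93% × 38% × 29% = 10.2486% of Copperline Group plc.
Chain via Talon Media Ltd → Larkspur Ventures LLC (R1): 100% × 77% × 17% = 13.09% of Copperline Group plc.
Chain via Brightpath Realty LP → Bluewater Industries Corp. (R1): 19% × 24% × 43% = 1.9608% of Copperline Group plc.
Aggregating (R2): 10.2486% + 13.09% + 1.9608% = 25.2994%.
25.2994% exceeds the 5% threshold by 20.2994 percentage points.

20.2994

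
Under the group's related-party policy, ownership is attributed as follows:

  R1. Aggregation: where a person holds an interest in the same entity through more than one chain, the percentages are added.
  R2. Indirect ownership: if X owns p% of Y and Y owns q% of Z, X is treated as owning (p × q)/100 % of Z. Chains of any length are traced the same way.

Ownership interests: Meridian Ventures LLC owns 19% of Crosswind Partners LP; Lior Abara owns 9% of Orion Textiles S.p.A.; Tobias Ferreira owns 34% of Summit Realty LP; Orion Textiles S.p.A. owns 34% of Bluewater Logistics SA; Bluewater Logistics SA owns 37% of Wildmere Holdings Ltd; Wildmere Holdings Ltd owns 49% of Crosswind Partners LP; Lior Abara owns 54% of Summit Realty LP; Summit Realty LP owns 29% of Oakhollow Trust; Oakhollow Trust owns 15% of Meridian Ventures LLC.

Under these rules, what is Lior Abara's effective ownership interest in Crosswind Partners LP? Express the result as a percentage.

1.001088%

Chain via Summit Realty LP → Oakhollow Trust → Meridian Ventures LLC (R2): 54% × 29% × 15% × 19% = 0.44631% of Crosswind Partners LP.
Chain via Orion Textiles S.p.A. → Bluewater Logistics SA → Wildmere Holdings Ltd (R2): 9% × 34% × 37% × 49% = 0.554778% of Crosswind Partners LP.
Aggregating (R1): 0.44631% + 0.554778% = 1.001088%.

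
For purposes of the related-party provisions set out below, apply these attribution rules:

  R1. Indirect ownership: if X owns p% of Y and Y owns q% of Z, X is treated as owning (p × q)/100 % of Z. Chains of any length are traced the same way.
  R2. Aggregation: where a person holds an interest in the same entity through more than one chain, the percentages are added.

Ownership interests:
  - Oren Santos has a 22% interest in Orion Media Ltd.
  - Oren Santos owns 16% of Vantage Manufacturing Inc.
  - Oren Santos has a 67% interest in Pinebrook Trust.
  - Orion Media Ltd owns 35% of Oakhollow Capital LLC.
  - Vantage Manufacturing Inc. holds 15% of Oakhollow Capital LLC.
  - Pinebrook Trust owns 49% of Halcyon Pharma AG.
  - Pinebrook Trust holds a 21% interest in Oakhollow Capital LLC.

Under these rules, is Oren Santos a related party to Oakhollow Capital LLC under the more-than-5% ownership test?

Chain via Vantage Manufacturing Inc. (R1): 16% × 15% = 2.4% of Oakhollow Capital LLC.
Chain via Pinebrook Trust (R1): 67% × 21% = 14.07% of Oakhollow Capital LLC.
Chain via Orion Media Ltd (R1): 22% × 35% = 7.7% of Oakhollow Capital LLC.
Aggregating (R2): 2.4% + 14.07% + 7.7% = 24.17%.
24.17% exceeds the 5% threshold, so Oren is a related party to Oakhollow Capital LLC.

Yes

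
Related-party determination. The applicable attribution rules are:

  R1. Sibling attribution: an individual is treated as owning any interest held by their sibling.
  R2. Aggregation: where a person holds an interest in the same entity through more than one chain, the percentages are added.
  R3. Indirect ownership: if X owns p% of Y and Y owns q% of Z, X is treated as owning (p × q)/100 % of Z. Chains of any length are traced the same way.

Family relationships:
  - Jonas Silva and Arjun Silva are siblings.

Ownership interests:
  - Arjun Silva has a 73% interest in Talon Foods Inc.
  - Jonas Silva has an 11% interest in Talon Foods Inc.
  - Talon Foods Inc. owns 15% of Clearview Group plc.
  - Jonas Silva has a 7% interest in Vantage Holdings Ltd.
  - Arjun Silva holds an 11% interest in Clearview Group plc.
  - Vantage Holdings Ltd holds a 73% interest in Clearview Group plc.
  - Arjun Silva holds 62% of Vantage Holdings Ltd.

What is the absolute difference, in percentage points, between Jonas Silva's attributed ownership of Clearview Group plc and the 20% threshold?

53.97

By sibling attribution (R1), Jonas Silva is treated as also owning Arjun Silva's interest in Vantage Holdings Ltd, giving 7% + 62% = 69%.
By sibling attribution (R1), Jonas Silva is treated as also owning Arjun Silva's interest in Talon Foods Inc, giving 11% + 73% = 84%.
By sibling attribution (R1), Jonas Silva is treated as owning Arjun Silva's 11% interest in Clearview Group plc.
Chain via Vantage Holdings Ltd (R3): 69% × 73% = 50.37% of Clearview Group plc.
Chain via Talon Foods Inc. (R3): 84% × 15% = 12.6% of Clearview Group plc.
Direct interest in Clearview Group plc: 11%.
Aggregating (R2): 50.37% + 12.6% + 11% = 73.97%.
73.97% exceeds the 20% threshold by 53.97 percentage points.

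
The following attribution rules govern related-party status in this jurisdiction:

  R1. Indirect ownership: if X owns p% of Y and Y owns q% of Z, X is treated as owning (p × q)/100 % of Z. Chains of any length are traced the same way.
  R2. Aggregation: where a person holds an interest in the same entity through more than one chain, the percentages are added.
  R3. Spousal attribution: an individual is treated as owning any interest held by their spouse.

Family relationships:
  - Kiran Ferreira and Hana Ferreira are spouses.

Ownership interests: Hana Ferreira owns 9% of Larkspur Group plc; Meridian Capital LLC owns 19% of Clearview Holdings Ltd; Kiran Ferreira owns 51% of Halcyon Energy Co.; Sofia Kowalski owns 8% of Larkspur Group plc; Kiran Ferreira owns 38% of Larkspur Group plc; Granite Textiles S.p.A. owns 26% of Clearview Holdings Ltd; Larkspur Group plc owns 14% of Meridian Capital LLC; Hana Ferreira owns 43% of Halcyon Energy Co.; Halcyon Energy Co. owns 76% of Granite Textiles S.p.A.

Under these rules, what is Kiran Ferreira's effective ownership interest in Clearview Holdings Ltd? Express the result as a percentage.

By spousal attribution (R3), Kiran Ferreira is treated as also owning Hana Ferreira's interest in Halcyon Energy Co, giving 51% + 43% = 94%.
By spousal attribution (R3), Kiran Ferreira is treated as also owning Hana Ferreira's interest in Larkspur Group plc, giving 38% + 9% = 47%.
Chain via Halcyon Energy Co. → Granite Textiles S.p.A. (R1): 94% × 76% × 26% = 18.5744% of Clearview Holdings Ltd.
Chain via Larkspur Group plc → Meridian Capital LLC (R1): 47% × 14% × 19% = 1.2502% of Clearview Holdings Ltd.
Aggregating (R2): 18.5744% + 1.2502% = 19.8246%.

19.8246%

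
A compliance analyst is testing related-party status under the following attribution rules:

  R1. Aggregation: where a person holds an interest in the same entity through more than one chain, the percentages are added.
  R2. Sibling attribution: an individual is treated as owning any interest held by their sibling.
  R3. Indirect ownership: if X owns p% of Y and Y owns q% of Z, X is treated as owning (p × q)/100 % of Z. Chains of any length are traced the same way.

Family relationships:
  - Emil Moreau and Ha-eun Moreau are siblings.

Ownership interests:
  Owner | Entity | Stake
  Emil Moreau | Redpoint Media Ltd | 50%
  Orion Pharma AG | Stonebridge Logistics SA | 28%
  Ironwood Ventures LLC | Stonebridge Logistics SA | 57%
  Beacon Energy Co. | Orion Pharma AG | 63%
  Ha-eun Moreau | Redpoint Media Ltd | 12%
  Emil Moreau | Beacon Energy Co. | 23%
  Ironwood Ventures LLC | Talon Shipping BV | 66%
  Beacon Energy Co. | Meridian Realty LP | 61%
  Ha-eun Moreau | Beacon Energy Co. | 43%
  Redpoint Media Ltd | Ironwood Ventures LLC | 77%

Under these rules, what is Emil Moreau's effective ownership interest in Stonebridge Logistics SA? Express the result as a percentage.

38.8542%

By sibling attribution (R2), Emil Moreau is treated as also owning Ha-eun Moreau's interest in Beacon Energy Co, giving 23% + 43% = 66%.
By sibling attribution (R2), Emil Moreau is treated as also owning Ha-eun Moreau's interest in Redpoint Media Ltd, giving 50% + 12% = 62%.
Chain via Beacon Energy Co. → Orion Pharma AG (R3): 66% × 63% × 28% = 11.6424% of Stonebridge Logistics SA.
Chain via Redpoint Media Ltd → Ironwood Ventures LLC (R3): 62% × 77% × 57% = 27.2118% of Stonebridge Logistics SA.
Aggregating (R1): 11.6424% + 27.2118% = 38.8542%.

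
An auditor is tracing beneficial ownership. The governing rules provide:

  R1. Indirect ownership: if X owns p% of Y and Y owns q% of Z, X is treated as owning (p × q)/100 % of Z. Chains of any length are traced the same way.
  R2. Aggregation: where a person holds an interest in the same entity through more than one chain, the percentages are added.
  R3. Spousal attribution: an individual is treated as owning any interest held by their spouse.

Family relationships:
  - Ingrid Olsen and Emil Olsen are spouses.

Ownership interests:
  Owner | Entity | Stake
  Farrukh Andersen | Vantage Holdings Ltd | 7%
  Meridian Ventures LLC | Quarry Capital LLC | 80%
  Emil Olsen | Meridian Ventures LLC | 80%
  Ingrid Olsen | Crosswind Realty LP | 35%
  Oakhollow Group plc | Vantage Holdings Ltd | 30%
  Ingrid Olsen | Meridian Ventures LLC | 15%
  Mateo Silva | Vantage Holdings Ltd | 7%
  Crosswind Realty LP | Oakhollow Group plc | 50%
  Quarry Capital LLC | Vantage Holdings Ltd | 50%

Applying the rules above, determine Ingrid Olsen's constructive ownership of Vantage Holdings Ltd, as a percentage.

By spousal attribution (R3), Ingrid Olsen is treated as also owning Emil Olsen's interest in Meridian Ventures LLC, giving 15% + 80% = 95%.
Chain via Crosswind Realty LP → Oakhollow Group plc (R1): 35% × 50% × 30% = 5.25% of Vantage Holdings Ltd.
Chain via Meridian Ventures LLC → Quarry Capital LLC (R1): 95% × 80% × 50% = 38% of Vantage Holdings Ltd.
Aggregating (R2): 5.25% + 38% = 43.25%.

43.25%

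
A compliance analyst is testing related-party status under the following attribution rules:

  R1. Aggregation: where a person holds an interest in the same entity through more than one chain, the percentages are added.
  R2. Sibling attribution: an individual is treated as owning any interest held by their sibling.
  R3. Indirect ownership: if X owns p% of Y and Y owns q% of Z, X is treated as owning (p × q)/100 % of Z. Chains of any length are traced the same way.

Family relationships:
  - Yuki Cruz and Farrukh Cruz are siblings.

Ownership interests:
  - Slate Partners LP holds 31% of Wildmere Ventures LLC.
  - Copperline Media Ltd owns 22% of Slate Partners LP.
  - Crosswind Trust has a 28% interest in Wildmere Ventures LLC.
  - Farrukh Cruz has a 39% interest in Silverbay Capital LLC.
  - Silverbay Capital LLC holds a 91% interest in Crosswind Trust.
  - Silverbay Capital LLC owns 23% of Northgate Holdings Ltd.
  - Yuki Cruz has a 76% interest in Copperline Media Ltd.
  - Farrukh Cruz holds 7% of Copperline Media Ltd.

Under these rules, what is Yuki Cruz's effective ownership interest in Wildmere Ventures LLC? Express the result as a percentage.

15.5978%

By sibling attribution (R2), Yuki Cruz is treated as also owning Farrukh Cruz's interest in Copperline Media Ltd, giving 76% + 7% = 83%.
By sibling attribution (R2), Yuki Cruz is treated as owning Farrukh Cruz's 39% interest in Silverbay Capital LLC.
Chain via Copperline Media Ltd → Slate Partners LP (R3): 83% × 22% × 31% = 5.6606% of Wildmere Ventures LLC.
Chain via Silverbay Capital LLC → Crosswind Trust (R3): 39% × 91% × 28% = 9.9372% of Wildmere Ventures LLC.
Aggregating (R1): 5.6606% + 9.9372% = 15.5978%.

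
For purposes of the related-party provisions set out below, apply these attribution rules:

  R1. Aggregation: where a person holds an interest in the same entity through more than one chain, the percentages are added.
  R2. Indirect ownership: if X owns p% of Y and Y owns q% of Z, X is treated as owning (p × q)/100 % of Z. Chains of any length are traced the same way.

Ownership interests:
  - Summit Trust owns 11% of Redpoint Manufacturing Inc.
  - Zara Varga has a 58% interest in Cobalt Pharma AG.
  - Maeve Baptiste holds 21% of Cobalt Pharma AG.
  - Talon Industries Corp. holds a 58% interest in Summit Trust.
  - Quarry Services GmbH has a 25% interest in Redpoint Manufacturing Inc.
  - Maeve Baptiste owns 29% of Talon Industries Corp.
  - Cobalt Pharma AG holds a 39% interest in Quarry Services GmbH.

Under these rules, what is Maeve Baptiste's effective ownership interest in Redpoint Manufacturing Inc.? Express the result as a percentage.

3.8977%

Chain via Cobalt Pharma AG → Quarry Services GmbH (R2): 21% × 39% × 25% = 2.0475% of Redpoint Manufacturing Inc.
Chain via Talon Industries Corp. → Summit Trust (R2): 29% × 58% × 11% = 1.8502% of Redpoint Manufacturing Inc.
Aggregating (R1): 2.0475% + 1.8502% = 3.8977%.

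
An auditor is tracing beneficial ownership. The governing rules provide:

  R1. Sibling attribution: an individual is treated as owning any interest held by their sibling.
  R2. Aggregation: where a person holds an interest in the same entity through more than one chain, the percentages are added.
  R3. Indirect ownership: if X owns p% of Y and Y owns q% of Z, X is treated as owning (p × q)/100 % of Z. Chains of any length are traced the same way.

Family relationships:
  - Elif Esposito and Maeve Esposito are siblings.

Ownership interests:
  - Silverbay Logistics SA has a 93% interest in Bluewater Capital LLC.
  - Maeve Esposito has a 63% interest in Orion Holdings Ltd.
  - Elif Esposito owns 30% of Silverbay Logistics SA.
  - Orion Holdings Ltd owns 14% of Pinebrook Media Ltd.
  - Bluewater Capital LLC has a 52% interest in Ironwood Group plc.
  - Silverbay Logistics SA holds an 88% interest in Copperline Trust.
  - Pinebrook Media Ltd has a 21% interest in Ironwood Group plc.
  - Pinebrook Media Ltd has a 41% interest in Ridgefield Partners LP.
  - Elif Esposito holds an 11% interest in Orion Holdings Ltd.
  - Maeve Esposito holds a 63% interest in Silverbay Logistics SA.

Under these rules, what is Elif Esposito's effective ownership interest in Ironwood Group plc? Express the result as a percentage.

By sibling attribution (R1), Elif Esposito is treated as also owning Maeve Esposito's interest in Orion Holdings Ltd, giving 11% + 63% = 74%.
By sibling attribution (R1), Elif Esposito is treated as also owning Maeve Esposito's interest in Silverbay Logistics SA, giving 30% + 63% = 93%.
Chain via Orion Holdings Ltd → Pinebrook Media Ltd (R3): 74% × 14% × 21% = 2.1756% of Ironwood Group plc.
Chain via Silverbay Logistics SA → Bluewater Capital LLC (R3): 93% × 93% × 52% = 44.9748% of Ironwood Group plc.
Aggregating (R2): 2.1756% + 44.9748% = 47.1504%.

47.1504%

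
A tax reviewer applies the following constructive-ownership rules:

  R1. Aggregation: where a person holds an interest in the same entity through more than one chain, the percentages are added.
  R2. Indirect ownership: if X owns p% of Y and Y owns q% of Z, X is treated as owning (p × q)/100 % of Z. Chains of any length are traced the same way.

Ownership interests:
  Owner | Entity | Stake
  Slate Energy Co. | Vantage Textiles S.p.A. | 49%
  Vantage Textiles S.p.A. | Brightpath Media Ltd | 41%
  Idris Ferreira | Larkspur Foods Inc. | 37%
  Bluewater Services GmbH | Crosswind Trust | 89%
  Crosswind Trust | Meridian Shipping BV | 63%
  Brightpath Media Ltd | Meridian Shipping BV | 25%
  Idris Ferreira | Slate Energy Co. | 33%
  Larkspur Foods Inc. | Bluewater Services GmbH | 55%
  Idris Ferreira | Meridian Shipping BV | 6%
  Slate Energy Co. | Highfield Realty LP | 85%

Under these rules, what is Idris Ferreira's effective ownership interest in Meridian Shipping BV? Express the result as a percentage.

Chain via Larkspur Foods Inc. → Bluewater Services GmbH → Crosswind Trust (R2): 37% × 55% × 89% × 63% = 11.410245% of Meridian Shipping BV.
Chain via Slate Energy Co. → Vantage Textiles S.p.A. → Brightpath Media Ltd (R2): 33% × 49% × 41% × 25% = 1.657425% of Meridian Shipping BV.
Direct interest in Meridian Shipping BV: 6%.
Aggregating (R1): 11.410245% + 1.657425% + 6% = 19.06767%.

19.06767%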